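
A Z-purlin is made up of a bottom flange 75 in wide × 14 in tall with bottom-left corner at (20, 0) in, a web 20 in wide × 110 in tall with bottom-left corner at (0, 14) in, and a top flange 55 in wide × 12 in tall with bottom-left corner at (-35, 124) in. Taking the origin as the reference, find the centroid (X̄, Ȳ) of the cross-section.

Part | A | x̄ᵢ | ȳᵢ | A·x̄ᵢ | A·ȳᵢ
bottom flange | 1050.00 | 57.50 | 7.00 | 60375.00 | 7350.00
web | 2200.00 | 10.00 | 69.00 | 22000.00 | 151800.00
top flange | 660.00 | -7.50 | 130.00 | -4950.00 | 85800.00
Σ | 3910.00 |  |  | 77425.00 | 244950.00
X̄ = 77425.00 / 3910.00 = 19.80 in
Ȳ = 244950.00 / 3910.00 = 62.65 in

X̄ = 19.80 in, Ȳ = 62.65 in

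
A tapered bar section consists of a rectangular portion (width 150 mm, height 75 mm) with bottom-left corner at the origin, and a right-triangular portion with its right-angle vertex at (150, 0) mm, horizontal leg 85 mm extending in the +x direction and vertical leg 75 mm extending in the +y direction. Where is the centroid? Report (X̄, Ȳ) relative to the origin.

Part | A | x̄ᵢ | ȳᵢ | A·x̄ᵢ | A·ȳᵢ
rectangular portion | 11250.00 | 75.00 | 37.50 | 843750.00 | 421875.00
triangular portion | 3187.50 | 178.33 | 25.00 | 568437.50 | 79687.50
Σ | 14437.50 |  |  | 1412187.50 | 501562.50
X̄ = 1412187.50 / 14437.50 = 97.81 mm
Ȳ = 501562.50 / 14437.50 = 34.74 mm

X̄ = 97.81 mm, Ȳ = 34.74 mm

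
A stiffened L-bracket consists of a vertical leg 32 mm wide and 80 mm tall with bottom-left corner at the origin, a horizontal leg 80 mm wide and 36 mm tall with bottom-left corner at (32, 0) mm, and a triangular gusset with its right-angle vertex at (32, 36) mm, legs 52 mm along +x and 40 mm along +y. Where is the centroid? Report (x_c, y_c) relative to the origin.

vertical leg: A = 32 × 80 = 2560.00, centroid at (16.00, 40.00).
horizontal leg: A = 80 × 36 = 2880.00, centroid at (72.00, 18.00).
gusset: A = ½·52·40 = 1040.00, centroid at (49.33, 49.33).
ΣA = 6480.00 mm², ΣAx_c = 299626.67 mm³, ΣAy_c = 205546.67 mm³.
x_c = 299626.67/6480.00 = 46.24 mm; y_c = 205546.67/6480.00 = 31.72 mm.

x_c = 46.24 mm, y_c = 31.72 mm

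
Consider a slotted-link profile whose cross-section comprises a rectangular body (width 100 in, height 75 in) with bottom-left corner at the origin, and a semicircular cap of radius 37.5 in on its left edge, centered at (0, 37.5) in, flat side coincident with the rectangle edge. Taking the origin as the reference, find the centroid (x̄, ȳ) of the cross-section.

x̄ = 35.00 in, ȳ = 37.50 in

rectangular body: A = 100 × 75 = 7500.00, centroid at (50.00, 37.50).
semicircular end: A = ½π·37.5² = 2208.93, centroid at (-15.92, 37.50).
ΣA = 9708.93 in², ΣAx̄ = 339843.75 in³, ΣAȳ = 364084.96 in³.
x̄ = 339843.75/9708.93 = 35.00 in; ȳ = 364084.96/9708.93 = 37.50 in.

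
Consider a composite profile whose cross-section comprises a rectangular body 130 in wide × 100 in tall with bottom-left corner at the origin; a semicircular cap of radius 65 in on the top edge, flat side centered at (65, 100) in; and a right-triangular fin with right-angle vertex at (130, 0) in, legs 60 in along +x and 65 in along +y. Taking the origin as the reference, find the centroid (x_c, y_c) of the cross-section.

x_c = 72.68 in, y_c = 71.29 in

rectangular body: A = 130 × 100 = 13000.00, centroid at (65.00, 50.00).
semicircular top: A = ½π·65² = 6636.61, centroid at (65.00, 127.59).
triangular fin: A = ½·60·65 = 1950.00, centroid at (150.00, 21.67).
ΣA = 21586.61 in², ΣAx_c = 1568879.94 in³, ΣAy_c = 1538994.78 in³.
x_c = 1568879.94/21586.61 = 72.68 in; y_c = 1538994.78/21586.61 = 71.29 in.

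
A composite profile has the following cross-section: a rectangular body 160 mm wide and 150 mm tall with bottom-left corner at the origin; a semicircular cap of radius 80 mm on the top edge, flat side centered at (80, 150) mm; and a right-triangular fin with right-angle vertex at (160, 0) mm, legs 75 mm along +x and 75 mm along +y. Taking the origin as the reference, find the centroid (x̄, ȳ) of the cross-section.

x̄ = 88.01 mm, ȳ = 100.90 mm

rectangular body: A = 160 × 150 = 24000.00, centroid at (80.00, 75.00).
semicircular top: A = ½π·80² = 10053.10, centroid at (80.00, 183.95).
triangular fin: A = ½·75·75 = 2812.50, centroid at (185.00, 25.00).
ΣA = 36865.60 mm²
ΣAx̄ = (24000.00)(80.00) + (10053.10)(80.00) + (2812.50)(185.00) = 3244560.22 mm³
ΣAȳ = (24000.00)(75.00) + (10053.10)(183.95) + (2812.50)(25.00) = 3719610.31 mm³
x̄ = 3244560.22 / 36865.60 = 88.01 mm
ȳ = 3719610.31 / 36865.60 = 100.90 mm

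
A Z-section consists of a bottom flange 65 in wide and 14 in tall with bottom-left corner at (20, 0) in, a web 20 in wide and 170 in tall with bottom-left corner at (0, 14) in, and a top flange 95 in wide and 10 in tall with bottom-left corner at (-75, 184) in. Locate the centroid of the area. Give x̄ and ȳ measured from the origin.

bottom flange: A = 65 × 14 = 910.00, centroid at (52.50, 7.00).
web: A = 20 × 170 = 3400.00, centroid at (10.00, 99.00).
top flange: A = 95 × 10 = 950.00, centroid at (-27.50, 189.00).
ΣA = 5260.00 in²
ΣAx̄ = (910.00)(52.50) + (3400.00)(10.00) + (950.00)(-27.50) = 55650.00 in³
ΣAȳ = (910.00)(7.00) + (3400.00)(99.00) + (950.00)(189.00) = 522520.00 in³
x̄ = 55650.00 / 5260.00 = 10.58 in
ȳ = 522520.00 / 5260.00 = 99.34 in

x̄ = 10.58 in, ȳ = 99.34 in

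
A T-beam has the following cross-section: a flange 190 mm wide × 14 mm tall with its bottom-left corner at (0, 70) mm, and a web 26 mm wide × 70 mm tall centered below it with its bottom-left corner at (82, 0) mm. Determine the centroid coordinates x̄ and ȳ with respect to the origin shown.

Part | A | x̄ᵢ | ȳᵢ | A·x̄ᵢ | A·ȳᵢ
web | 1820.00 | 95.00 | 35.00 | 172900.00 | 63700.00
flange | 2660.00 | 95.00 | 77.00 | 252700.00 | 204820.00
Σ | 4480.00 |  |  | 425600.00 | 268520.00
x̄ = 425600.00 / 4480.00 = 95.00 mm
ȳ = 268520.00 / 4480.00 = 59.94 mm

x̄ = 95.00 mm, ȳ = 59.94 mm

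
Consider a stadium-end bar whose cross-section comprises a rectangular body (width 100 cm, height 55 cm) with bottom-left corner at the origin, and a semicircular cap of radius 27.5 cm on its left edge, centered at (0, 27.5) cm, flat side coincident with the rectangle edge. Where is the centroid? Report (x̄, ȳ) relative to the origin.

rectangular body: A = 100 × 55 = 5500.00, centroid at (50.00, 27.50).
semicircular end: A = ½π·27.5² = 1187.91, centroid at (-11.67, 27.50).
ΣA = 6687.91 cm², ΣAx̄ = 261135.42 cm³, ΣAȳ = 183917.65 cm³.
x̄ = 261135.42/6687.91 = 39.05 cm; ȳ = 183917.65/6687.91 = 27.50 cm.

x̄ = 39.05 cm, ȳ = 27.50 cm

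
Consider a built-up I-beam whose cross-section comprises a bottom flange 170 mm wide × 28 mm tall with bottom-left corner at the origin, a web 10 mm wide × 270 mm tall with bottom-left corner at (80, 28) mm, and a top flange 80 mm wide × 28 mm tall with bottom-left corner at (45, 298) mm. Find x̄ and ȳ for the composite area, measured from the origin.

x̄ = 85.00 mm, ȳ = 124.29 mm

bottom flange: A = 170 × 28 = 4760.00, centroid at (85.00, 14.00).
web: A = 10 × 270 = 2700.00, centroid at (85.00, 163.00).
top flange: A = 80 × 28 = 2240.00, centroid at (85.00, 312.00).
ΣA = 9700.00 mm², ΣAx̄ = 824500.00 mm³, ΣAȳ = 1205620.00 mm³.
x̄ = 824500.00/9700.00 = 85.00 mm; ȳ = 1205620.00/9700.00 = 124.29 mm.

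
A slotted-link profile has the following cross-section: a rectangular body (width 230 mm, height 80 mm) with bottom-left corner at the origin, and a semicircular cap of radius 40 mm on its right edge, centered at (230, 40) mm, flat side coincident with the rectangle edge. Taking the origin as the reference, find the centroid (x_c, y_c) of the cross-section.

Part | A | x̄ᵢ | ȳᵢ | A·x̄ᵢ | A·ȳᵢ
rectangular body | 18400.00 | 115.00 | 40.00 | 2116000.00 | 736000.00
semicircular end | 2513.27 | 246.98 | 40.00 | 620719.71 | 100530.96
Σ | 20913.27 |  |  | 2736719.71 | 836530.96
x_c = 2736719.71 / 20913.27 = 130.86 mm
y_c = 836530.96 / 20913.27 = 40.00 mm

x_c = 130.86 mm, y_c = 40.00 mm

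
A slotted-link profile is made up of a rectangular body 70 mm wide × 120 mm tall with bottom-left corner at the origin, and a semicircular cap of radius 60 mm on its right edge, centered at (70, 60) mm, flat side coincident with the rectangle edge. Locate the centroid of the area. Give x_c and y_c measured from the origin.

x_c = 59.33 mm, y_c = 60.00 mm

Part | A | x̄ᵢ | ȳᵢ | A·x̄ᵢ | A·ȳᵢ
rectangular body | 8400.00 | 35.00 | 60.00 | 294000.00 | 504000.00
semicircular end | 5654.87 | 95.46 | 60.00 | 539840.67 | 339292.01
Σ | 14054.87 |  |  | 833840.67 | 843292.01
x_c = 833840.67 / 14054.87 = 59.33 mm
y_c = 843292.01 / 14054.87 = 60.00 mm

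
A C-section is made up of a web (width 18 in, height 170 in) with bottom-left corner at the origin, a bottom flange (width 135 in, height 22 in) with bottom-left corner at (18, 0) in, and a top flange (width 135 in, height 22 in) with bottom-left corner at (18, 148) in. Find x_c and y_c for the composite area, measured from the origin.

x_c = 59.49 in, y_c = 85.00 in

web: A = 18 × 170 = 3060.00, centroid at (9.00, 85.00).
bottom flange: A = 135 × 22 = 2970.00, centroid at (85.50, 11.00).
top flange: A = 135 × 22 = 2970.00, centroid at (85.50, 159.00).
ΣA = 9000.00 in²
ΣAx_c = (3060.00)(9.00) + (2970.00)(85.50) + (2970.00)(85.50) = 535410.00 in³
ΣAy_c = (3060.00)(85.00) + (2970.00)(11.00) + (2970.00)(159.00) = 765000.00 in³
x_c = 535410.00 / 9000.00 = 59.49 in
y_c = 765000.00 / 9000.00 = 85.00 in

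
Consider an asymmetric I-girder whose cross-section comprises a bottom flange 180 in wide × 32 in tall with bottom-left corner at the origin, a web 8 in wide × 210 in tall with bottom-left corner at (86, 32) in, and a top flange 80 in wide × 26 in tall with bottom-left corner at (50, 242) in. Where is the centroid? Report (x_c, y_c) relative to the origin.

bottom flange: A = 180 × 32 = 5760.00, centroid at (90.00, 16.00).
web: A = 8 × 210 = 1680.00, centroid at (90.00, 137.00).
top flange: A = 80 × 26 = 2080.00, centroid at (90.00, 255.00).
ΣA = 9520.00 in², ΣAx_c = 856800.00 in³, ΣAy_c = 852720.00 in³.
x_c = 856800.00/9520.00 = 90.00 in; y_c = 852720.00/9520.00 = 89.57 in.

x_c = 90.00 in, y_c = 89.57 in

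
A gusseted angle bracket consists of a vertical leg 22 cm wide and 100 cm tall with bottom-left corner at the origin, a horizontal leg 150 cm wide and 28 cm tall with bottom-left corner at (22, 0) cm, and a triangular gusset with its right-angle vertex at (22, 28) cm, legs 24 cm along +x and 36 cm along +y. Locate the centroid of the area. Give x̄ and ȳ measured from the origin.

vertical leg: A = 22 × 100 = 2200.00, centroid at (11.00, 50.00).
horizontal leg: A = 150 × 28 = 4200.00, centroid at (97.00, 14.00).
gusset: A = ½·24·36 = 432.00, centroid at (30.00, 40.00).
ΣA = 6832.00 cm²
ΣAx̄ = (2200.00)(11.00) + (4200.00)(97.00) + (432.00)(30.00) = 444560.00 cm³
ΣAȳ = (2200.00)(50.00) + (4200.00)(14.00) + (432.00)(40.00) = 186080.00 cm³
x̄ = 444560.00 / 6832.00 = 65.07 cm
ȳ = 186080.00 / 6832.00 = 27.24 cm

x̄ = 65.07 cm, ȳ = 27.24 cm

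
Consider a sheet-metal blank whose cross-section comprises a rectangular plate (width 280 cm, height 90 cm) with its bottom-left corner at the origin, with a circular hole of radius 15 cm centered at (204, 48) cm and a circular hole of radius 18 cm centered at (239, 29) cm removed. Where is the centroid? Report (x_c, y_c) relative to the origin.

Part | A | x̄ᵢ | ȳᵢ | A·x̄ᵢ | A·ȳᵢ
plate | 25200.00 | 140.00 | 45.00 | 3528000.00 | 1134000.00
hole 1 | -706.86 | 204.00 | 48.00 | -144199.10 | -33929.20
hole 2 | -1017.88 | 239.00 | 29.00 | -243272.37 | -29518.40
Σ | 23475.27 |  |  | 3140528.53 | 1070552.39
x_c = 3140528.53 / 23475.27 = 133.78 cm
y_c = 1070552.39 / 23475.27 = 45.60 cm

x_c = 133.78 cm, y_c = 45.60 cm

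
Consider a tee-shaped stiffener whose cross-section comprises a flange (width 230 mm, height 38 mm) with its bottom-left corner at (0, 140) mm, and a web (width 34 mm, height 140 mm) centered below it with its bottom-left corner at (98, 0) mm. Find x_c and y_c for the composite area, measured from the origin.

web: A = 34 × 140 = 4760.00, centroid at (115.00, 70.00).
flange: A = 230 × 38 = 8740.00, centroid at (115.00, 159.00).
ΣA = 13500.00 mm², ΣAx_c = 1552500.00 mm³, ΣAy_c = 1722860.00 mm³.
x_c = 1552500.00/13500.00 = 115.00 mm; y_c = 1722860.00/13500.00 = 127.62 mm.

x_c = 115.00 mm, y_c = 127.62 mm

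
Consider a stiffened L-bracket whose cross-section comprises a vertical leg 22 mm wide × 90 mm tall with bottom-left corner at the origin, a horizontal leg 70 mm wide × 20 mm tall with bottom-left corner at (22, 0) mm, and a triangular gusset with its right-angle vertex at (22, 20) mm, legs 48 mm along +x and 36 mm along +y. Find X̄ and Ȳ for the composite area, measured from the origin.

X̄ = 31.67 mm, Ȳ = 30.81 mm

vertical leg: A = 22 × 90 = 1980.00, centroid at (11.00, 45.00).
horizontal leg: A = 70 × 20 = 1400.00, centroid at (57.00, 10.00).
gusset: A = ½·48·36 = 864.00, centroid at (38.00, 32.00).
ΣA = 4244.00 mm²
ΣAX̄ = (1980.00)(11.00) + (1400.00)(57.00) + (864.00)(38.00) = 134412.00 mm³
ΣAȲ = (1980.00)(45.00) + (1400.00)(10.00) + (864.00)(32.00) = 130748.00 mm³
X̄ = 134412.00 / 4244.00 = 31.67 mm
Ȳ = 130748.00 / 4244.00 = 30.81 mm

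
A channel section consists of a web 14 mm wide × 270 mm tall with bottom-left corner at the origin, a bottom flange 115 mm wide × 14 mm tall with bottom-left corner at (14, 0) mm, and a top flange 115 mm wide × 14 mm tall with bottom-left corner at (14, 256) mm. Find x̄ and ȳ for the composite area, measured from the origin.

x̄ = 36.67 mm, ȳ = 135.00 mm

Part | A | x̄ᵢ | ȳᵢ | A·x̄ᵢ | A·ȳᵢ
web | 3780.00 | 7.00 | 135.00 | 26460.00 | 510300.00
bottom flange | 1610.00 | 71.50 | 7.00 | 115115.00 | 11270.00
top flange | 1610.00 | 71.50 | 263.00 | 115115.00 | 423430.00
Σ | 7000.00 |  |  | 256690.00 | 945000.00
x̄ = 256690.00 / 7000.00 = 36.67 mm
ȳ = 945000.00 / 7000.00 = 135.00 mm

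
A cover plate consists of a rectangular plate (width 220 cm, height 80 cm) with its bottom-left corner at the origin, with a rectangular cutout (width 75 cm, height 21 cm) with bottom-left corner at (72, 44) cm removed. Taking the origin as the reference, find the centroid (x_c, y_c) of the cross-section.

plate: A = 220 × 80 = 17600.00, centroid at (110.00, 40.00).
hole: A = −(75 × 21) = -1575.00, centroid at (109.50, 54.50).
ΣA = 16025.00 cm², ΣAx_c = 1763537.50 cm³, ΣAy_c = 618162.50 cm³.
x_c = 1763537.50/16025.00 = 110.05 cm; y_c = 618162.50/16025.00 = 38.57 cm.

x_c = 110.05 cm, y_c = 38.57 cm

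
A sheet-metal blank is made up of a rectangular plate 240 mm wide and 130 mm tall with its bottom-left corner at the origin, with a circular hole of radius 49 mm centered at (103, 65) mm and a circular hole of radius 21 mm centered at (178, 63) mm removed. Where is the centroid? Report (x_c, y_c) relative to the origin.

x_c = 122.15 mm, y_c = 65.12 mm

plate: A = 240 × 130 = 31200.00, centroid at (120.00, 65.00).
hole 1: A = −π·49² = -7542.96, centroid at (103.00, 65.00).
hole 2: A = −π·21² = -1385.44, centroid at (178.00, 63.00).
ΣA = 22271.59 mm²
ΣAx_c = (31200.00)(120.00) + (-7542.96)(103.00) + (-1385.44)(178.00) = 2720465.97 mm³
ΣAy_c = (31200.00)(65.00) + (-7542.96)(65.00) + (-1385.44)(63.00) = 1450424.47 mm³
x_c = 2720465.97 / 22271.59 = 122.15 mm
y_c = 1450424.47 / 22271.59 = 65.12 mm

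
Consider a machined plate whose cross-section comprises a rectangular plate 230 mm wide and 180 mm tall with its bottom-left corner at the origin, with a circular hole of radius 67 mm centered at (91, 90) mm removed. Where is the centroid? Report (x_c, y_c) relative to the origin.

x_c = 127.40 mm, y_c = 90.00 mm

plate: A = 230 × 180 = 41400.00, centroid at (115.00, 90.00).
hole: A = −π·67² = -14102.61, centroid at (91.00, 90.00).
ΣA = 27297.39 mm²
ΣAx_c = (41400.00)(115.00) + (-14102.61)(91.00) = 3477662.54 mm³
ΣAy_c = (41400.00)(90.00) + (-14102.61)(90.00) = 2456765.15 mm³
x_c = 3477662.54 / 27297.39 = 127.40 mm
y_c = 2456765.15 / 27297.39 = 90.00 mm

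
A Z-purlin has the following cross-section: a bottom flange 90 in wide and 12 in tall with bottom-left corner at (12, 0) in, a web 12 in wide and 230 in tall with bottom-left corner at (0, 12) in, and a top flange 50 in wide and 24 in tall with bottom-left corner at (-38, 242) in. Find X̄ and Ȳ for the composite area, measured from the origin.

X̄ = 12.40 in, Ȳ = 131.31 in

bottom flange: A = 90 × 12 = 1080.00, centroid at (57.00, 6.00).
web: A = 12 × 230 = 2760.00, centroid at (6.00, 127.00).
top flange: A = 50 × 24 = 1200.00, centroid at (-13.00, 254.00).
ΣA = 5040.00 in², ΣAX̄ = 62520.00 in³, ΣAȲ = 661800.00 in³.
X̄ = 62520.00/5040.00 = 12.40 in; Ȳ = 661800.00/5040.00 = 131.31 in.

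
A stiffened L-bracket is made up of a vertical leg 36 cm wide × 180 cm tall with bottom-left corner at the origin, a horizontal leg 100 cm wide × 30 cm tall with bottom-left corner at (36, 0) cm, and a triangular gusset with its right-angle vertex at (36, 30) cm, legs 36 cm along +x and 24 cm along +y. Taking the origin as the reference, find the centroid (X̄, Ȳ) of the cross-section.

X̄ = 39.89 cm, Ȳ = 65.03 cm

Part | A | x̄ᵢ | ȳᵢ | A·x̄ᵢ | A·ȳᵢ
vertical leg | 6480.00 | 18.00 | 90.00 | 116640.00 | 583200.00
horizontal leg | 3000.00 | 86.00 | 15.00 | 258000.00 | 45000.00
gusset | 432.00 | 48.00 | 38.00 | 20736.00 | 16416.00
Σ | 9912.00 |  |  | 395376.00 | 644616.00
X̄ = 395376.00 / 9912.00 = 39.89 cm
Ȳ = 644616.00 / 9912.00 = 65.03 cm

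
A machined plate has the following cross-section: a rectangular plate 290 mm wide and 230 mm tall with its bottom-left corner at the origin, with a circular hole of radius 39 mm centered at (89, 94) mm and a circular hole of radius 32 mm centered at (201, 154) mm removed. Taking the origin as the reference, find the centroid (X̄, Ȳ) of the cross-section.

X̄ = 146.49 mm, Ȳ = 114.57 mm

Part | A | x̄ᵢ | ȳᵢ | A·x̄ᵢ | A·ȳᵢ
plate | 66700.00 | 145.00 | 115.00 | 9671500.00 | 7670500.00
hole 1 | -4778.36 | 89.00 | 94.00 | -425274.26 | -449166.07
hole 2 | -3216.99 | 201.00 | 154.00 | -646615.17 | -495416.60
Σ | 58704.65 |  |  | 8599610.58 | 6725917.34
X̄ = 8599610.58 / 58704.65 = 146.49 mm
Ȳ = 6725917.34 / 58704.65 = 114.57 mm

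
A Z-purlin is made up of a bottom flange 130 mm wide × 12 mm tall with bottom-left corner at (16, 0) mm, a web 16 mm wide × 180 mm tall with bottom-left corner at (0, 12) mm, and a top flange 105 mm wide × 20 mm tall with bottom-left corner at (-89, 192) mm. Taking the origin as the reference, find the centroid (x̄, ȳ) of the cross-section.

x̄ = 11.12 mm, ȳ = 111.21 mm

bottom flange: A = 130 × 12 = 1560.00, centroid at (81.00, 6.00).
web: A = 16 × 180 = 2880.00, centroid at (8.00, 102.00).
top flange: A = 105 × 20 = 2100.00, centroid at (-36.50, 202.00).
ΣA = 6540.00 mm²
ΣAx̄ = (1560.00)(81.00) + (2880.00)(8.00) + (2100.00)(-36.50) = 72750.00 mm³
ΣAȳ = (1560.00)(6.00) + (2880.00)(102.00) + (2100.00)(202.00) = 727320.00 mm³
x̄ = 72750.00 / 6540.00 = 11.12 mm
ȳ = 727320.00 / 6540.00 = 111.21 mm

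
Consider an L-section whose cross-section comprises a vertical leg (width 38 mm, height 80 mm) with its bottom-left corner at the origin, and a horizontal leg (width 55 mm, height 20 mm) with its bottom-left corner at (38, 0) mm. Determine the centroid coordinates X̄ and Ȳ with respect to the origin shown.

X̄ = 31.36 mm, Ȳ = 32.03 mm

vertical leg: A = 38 × 80 = 3040.00, centroid at (19.00, 40.00).
horizontal leg: A = 55 × 20 = 1100.00, centroid at (65.50, 10.00).
ΣA = 4140.00 mm²
ΣAX̄ = (3040.00)(19.00) + (1100.00)(65.50) = 129810.00 mm³
ΣAȲ = (3040.00)(40.00) + (1100.00)(10.00) = 132600.00 mm³
X̄ = 129810.00 / 4140.00 = 31.36 mm
Ȳ = 132600.00 / 4140.00 = 32.03 mm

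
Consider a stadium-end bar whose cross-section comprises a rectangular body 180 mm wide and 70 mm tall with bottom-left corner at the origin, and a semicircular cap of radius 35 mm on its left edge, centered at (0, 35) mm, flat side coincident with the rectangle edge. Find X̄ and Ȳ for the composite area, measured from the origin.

X̄ = 76.11 mm, Ȳ = 35.00 mm

Part | A | x̄ᵢ | ȳᵢ | A·x̄ᵢ | A·ȳᵢ
rectangular body | 12600.00 | 90.00 | 35.00 | 1134000.00 | 441000.00
semicircular end | 1924.23 | -14.85 | 35.00 | -28583.33 | 67347.89
Σ | 14524.23 |  |  | 1105416.67 | 508347.89
X̄ = 1105416.67 / 14524.23 = 76.11 mm
Ȳ = 508347.89 / 14524.23 = 35.00 mm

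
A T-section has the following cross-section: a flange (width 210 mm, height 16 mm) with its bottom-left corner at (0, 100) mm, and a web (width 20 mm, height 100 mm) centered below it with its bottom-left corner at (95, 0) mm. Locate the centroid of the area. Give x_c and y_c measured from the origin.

web: A = 20 × 100 = 2000.00, centroid at (105.00, 50.00).
flange: A = 210 × 16 = 3360.00, centroid at (105.00, 108.00).
ΣA = 5360.00 mm², ΣAx_c = 562800.00 mm³, ΣAy_c = 462880.00 mm³.
x_c = 562800.00/5360.00 = 105.00 mm; y_c = 462880.00/5360.00 = 86.36 mm.

x_c = 105.00 mm, y_c = 86.36 mm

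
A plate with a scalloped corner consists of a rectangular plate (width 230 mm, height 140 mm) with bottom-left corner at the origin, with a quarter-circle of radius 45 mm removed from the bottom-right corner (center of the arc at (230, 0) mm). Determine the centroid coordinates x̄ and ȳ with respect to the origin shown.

x̄ = 110.02 mm, ȳ = 72.64 mm

plate: A = 230 × 140 = 32200.00, centroid at (115.00, 70.00).
removed quarter-circle: A = −¼π·45² = -1590.43, centroid at (210.90, 19.10).
ΣA = 30609.57 mm², ΣAx̄ = 3367575.81 mm³, ΣAȳ = 2223625.00 mm³.
x̄ = 3367575.81/30609.57 = 110.02 mm; ȳ = 2223625.00/30609.57 = 72.64 mm.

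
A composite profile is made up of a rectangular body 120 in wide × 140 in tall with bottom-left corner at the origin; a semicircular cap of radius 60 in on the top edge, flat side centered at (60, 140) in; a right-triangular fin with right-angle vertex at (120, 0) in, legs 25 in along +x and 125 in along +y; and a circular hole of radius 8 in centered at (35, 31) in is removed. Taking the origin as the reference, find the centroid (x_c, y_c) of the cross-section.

rectangular body: A = 120 × 140 = 16800.00, centroid at (60.00, 70.00).
semicircular top: A = ½π·60² = 5654.87, centroid at (60.00, 165.46).
triangular fin: A = ½·25·125 = 1562.50, centroid at (128.33, 41.67).
hole: A = −π·8² = -201.06, centroid at (35.00, 31.00).
ΣA = 23816.30 in², ΣAx_c = 1540775.67 in³, ΣAy_c = 2170552.60 in³.
x_c = 1540775.67/23816.30 = 64.69 in; y_c = 2170552.60/23816.30 = 91.14 in.

x_c = 64.69 in, y_c = 91.14 in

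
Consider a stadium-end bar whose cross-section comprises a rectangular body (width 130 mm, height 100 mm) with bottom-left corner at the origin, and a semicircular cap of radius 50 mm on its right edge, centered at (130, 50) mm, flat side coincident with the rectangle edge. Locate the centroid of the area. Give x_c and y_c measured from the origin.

rectangular body: A = 130 × 100 = 13000.00, centroid at (65.00, 50.00).
semicircular end: A = ½π·50² = 3926.99, centroid at (151.22, 50.00).
ΣA = 16926.99 mm², ΣAx_c = 1438842.14 mm³, ΣAy_c = 846349.54 mm³.
x_c = 1438842.14/16926.99 = 85.00 mm; y_c = 846349.54/16926.99 = 50.00 mm.

x_c = 85.00 mm, y_c = 50.00 mm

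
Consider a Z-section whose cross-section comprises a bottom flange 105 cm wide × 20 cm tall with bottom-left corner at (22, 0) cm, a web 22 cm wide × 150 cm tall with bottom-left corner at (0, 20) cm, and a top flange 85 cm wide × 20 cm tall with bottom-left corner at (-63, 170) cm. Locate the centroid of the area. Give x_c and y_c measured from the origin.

x_c = 22.24 cm, y_c = 90.21 cm

Part | A | x̄ᵢ | ȳᵢ | A·x̄ᵢ | A·ȳᵢ
bottom flange | 2100.00 | 74.50 | 10.00 | 156450.00 | 21000.00
web | 3300.00 | 11.00 | 95.00 | 36300.00 | 313500.00
top flange | 1700.00 | -20.50 | 180.00 | -34850.00 | 306000.00
Σ | 7100.00 |  |  | 157900.00 | 640500.00
x_c = 157900.00 / 7100.00 = 22.24 cm
y_c = 640500.00 / 7100.00 = 90.21 cm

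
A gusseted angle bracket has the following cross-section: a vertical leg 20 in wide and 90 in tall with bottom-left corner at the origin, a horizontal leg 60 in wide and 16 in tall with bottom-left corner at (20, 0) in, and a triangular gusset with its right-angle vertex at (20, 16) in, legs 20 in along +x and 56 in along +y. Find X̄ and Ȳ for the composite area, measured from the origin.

X̄ = 24.38 in, Ȳ = 32.56 in

vertical leg: A = 20 × 90 = 1800.00, centroid at (10.00, 45.00).
horizontal leg: A = 60 × 16 = 960.00, centroid at (50.00, 8.00).
gusset: A = ½·20·56 = 560.00, centroid at (26.67, 34.67).
ΣA = 3320.00 in²
ΣAX̄ = (1800.00)(10.00) + (960.00)(50.00) + (560.00)(26.67) = 80933.33 in³
ΣAȲ = (1800.00)(45.00) + (960.00)(8.00) + (560.00)(34.67) = 108093.33 in³
X̄ = 80933.33 / 3320.00 = 24.38 in
Ȳ = 108093.33 / 3320.00 = 32.56 in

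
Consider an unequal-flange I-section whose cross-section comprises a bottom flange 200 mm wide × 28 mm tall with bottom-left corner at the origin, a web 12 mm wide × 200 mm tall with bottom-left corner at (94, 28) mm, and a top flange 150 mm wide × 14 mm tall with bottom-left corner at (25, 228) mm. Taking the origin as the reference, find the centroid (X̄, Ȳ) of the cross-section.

Part | A | x̄ᵢ | ȳᵢ | A·x̄ᵢ | A·ȳᵢ
bottom flange | 5600.00 | 100.00 | 14.00 | 560000.00 | 78400.00
web | 2400.00 | 100.00 | 128.00 | 240000.00 | 307200.00
top flange | 2100.00 | 100.00 | 235.00 | 210000.00 | 493500.00
Σ | 10100.00 |  |  | 1010000.00 | 879100.00
X̄ = 1010000.00 / 10100.00 = 100.00 mm
Ȳ = 879100.00 / 10100.00 = 87.04 mm

X̄ = 100.00 mm, Ȳ = 87.04 mm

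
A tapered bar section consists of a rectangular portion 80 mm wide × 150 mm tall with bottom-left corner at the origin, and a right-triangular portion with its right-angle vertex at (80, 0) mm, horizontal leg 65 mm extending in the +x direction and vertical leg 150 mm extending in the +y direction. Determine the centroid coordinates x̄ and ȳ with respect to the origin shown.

x̄ = 57.81 mm, ȳ = 67.78 mm

Part | A | x̄ᵢ | ȳᵢ | A·x̄ᵢ | A·ȳᵢ
rectangular portion | 12000.00 | 40.00 | 75.00 | 480000.00 | 900000.00
triangular portion | 4875.00 | 101.67 | 50.00 | 495625.00 | 243750.00
Σ | 16875.00 |  |  | 975625.00 | 1143750.00
x̄ = 975625.00 / 16875.00 = 57.81 mm
ȳ = 1143750.00 / 16875.00 = 67.78 mm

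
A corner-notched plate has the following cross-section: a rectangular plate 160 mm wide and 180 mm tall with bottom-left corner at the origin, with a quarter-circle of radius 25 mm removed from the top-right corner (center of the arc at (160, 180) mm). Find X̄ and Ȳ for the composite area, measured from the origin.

X̄ = 78.80 mm, Ȳ = 88.62 mm

plate: A = 160 × 180 = 28800.00, centroid at (80.00, 90.00).
removed quarter-circle: A = −¼π·25² = -490.87, centroid at (149.39, 169.39).
ΣA = 28309.13 mm², ΣAX̄ = 2230668.52 mm³, ΣAȲ = 2508851.04 mm³.
X̄ = 2230668.52/28309.13 = 78.80 mm; Ȳ = 2508851.04/28309.13 = 88.62 mm.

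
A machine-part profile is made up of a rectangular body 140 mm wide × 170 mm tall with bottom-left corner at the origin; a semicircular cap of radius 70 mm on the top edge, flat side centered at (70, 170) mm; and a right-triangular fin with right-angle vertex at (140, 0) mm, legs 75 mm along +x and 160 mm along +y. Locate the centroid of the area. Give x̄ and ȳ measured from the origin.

Part | A | x̄ᵢ | ȳᵢ | A·x̄ᵢ | A·ȳᵢ
rectangular body | 23800.00 | 70.00 | 85.00 | 1666000.00 | 2023000.00
semicircular top | 7696.90 | 70.00 | 199.71 | 538783.14 | 1537140.01
triangular fin | 6000.00 | 165.00 | 53.33 | 990000.00 | 320000.00
Σ | 37496.90 |  |  | 3194783.14 | 3880140.01
x̄ = 3194783.14 / 37496.90 = 85.20 mm
ȳ = 3880140.01 / 37496.90 = 103.48 mm

x̄ = 85.20 mm, ȳ = 103.48 mm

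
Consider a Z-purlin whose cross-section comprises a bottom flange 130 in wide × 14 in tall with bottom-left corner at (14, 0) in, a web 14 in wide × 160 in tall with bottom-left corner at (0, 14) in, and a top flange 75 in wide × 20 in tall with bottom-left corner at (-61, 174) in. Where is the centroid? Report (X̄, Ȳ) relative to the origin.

Part | A | x̄ᵢ | ȳᵢ | A·x̄ᵢ | A·ȳᵢ
bottom flange | 1820.00 | 79.00 | 7.00 | 143780.00 | 12740.00
web | 2240.00 | 7.00 | 94.00 | 15680.00 | 210560.00
top flange | 1500.00 | -23.50 | 184.00 | -35250.00 | 276000.00
Σ | 5560.00 |  |  | 124210.00 | 499300.00
X̄ = 124210.00 / 5560.00 = 22.34 in
Ȳ = 499300.00 / 5560.00 = 89.80 in

X̄ = 22.34 in, Ȳ = 89.80 in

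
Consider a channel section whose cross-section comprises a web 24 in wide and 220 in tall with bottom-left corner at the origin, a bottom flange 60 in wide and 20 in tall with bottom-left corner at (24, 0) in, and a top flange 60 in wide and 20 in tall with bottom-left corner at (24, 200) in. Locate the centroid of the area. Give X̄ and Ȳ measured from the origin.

Part | A | x̄ᵢ | ȳᵢ | A·x̄ᵢ | A·ȳᵢ
web | 5280.00 | 12.00 | 110.00 | 63360.00 | 580800.00
bottom flange | 1200.00 | 54.00 | 10.00 | 64800.00 | 12000.00
top flange | 1200.00 | 54.00 | 210.00 | 64800.00 | 252000.00
Σ | 7680.00 |  |  | 192960.00 | 844800.00
X̄ = 192960.00 / 7680.00 = 25.12 in
Ȳ = 844800.00 / 7680.00 = 110.00 in

X̄ = 25.12 in, Ȳ = 110.00 in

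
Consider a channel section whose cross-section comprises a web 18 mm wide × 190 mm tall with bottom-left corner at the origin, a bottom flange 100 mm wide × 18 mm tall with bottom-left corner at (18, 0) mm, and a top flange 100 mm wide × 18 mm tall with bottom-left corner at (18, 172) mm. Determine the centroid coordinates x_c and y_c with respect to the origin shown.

web: A = 18 × 190 = 3420.00, centroid at (9.00, 95.00).
bottom flange: A = 100 × 18 = 1800.00, centroid at (68.00, 9.00).
top flange: A = 100 × 18 = 1800.00, centroid at (68.00, 181.00).
ΣA = 7020.00 mm², ΣAx_c = 275580.00 mm³, ΣAy_c = 666900.00 mm³.
x_c = 275580.00/7020.00 = 39.26 mm; y_c = 666900.00/7020.00 = 95.00 mm.

x_c = 39.26 mm, y_c = 95.00 mm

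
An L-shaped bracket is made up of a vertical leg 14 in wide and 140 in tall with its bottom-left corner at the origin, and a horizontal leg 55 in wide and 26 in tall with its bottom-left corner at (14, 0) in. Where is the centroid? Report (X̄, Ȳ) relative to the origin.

X̄ = 21.55 in, Ȳ = 45.96 in

vertical leg: A = 14 × 140 = 1960.00, centroid at (7.00, 70.00).
horizontal leg: A = 55 × 26 = 1430.00, centroid at (41.50, 13.00).
ΣA = 3390.00 in², ΣAX̄ = 73065.00 in³, ΣAȲ = 155790.00 in³.
X̄ = 73065.00/3390.00 = 21.55 in; Ȳ = 155790.00/3390.00 = 45.96 in.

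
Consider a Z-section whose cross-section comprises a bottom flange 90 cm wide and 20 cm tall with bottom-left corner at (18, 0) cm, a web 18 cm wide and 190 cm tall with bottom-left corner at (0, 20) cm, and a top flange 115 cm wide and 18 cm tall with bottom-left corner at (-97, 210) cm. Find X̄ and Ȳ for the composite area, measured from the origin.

X̄ = 8.56 cm, Ȳ = 118.60 cm

Part | A | x̄ᵢ | ȳᵢ | A·x̄ᵢ | A·ȳᵢ
bottom flange | 1800.00 | 63.00 | 10.00 | 113400.00 | 18000.00
web | 3420.00 | 9.00 | 115.00 | 30780.00 | 393300.00
top flange | 2070.00 | -39.50 | 219.00 | -81765.00 | 453330.00
Σ | 7290.00 |  |  | 62415.00 | 864630.00
X̄ = 62415.00 / 7290.00 = 8.56 cm
Ȳ = 864630.00 / 7290.00 = 118.60 cm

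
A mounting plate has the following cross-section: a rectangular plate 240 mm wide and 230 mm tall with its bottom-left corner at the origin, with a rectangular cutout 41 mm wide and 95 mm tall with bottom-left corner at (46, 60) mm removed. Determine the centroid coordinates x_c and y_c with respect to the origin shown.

plate: A = 240 × 230 = 55200.00, centroid at (120.00, 115.00).
hole: A = −(41 × 95) = -3895.00, centroid at (66.50, 107.50).
ΣA = 51305.00 mm²
ΣAx_c = (55200.00)(120.00) + (-3895.00)(66.50) = 6364982.50 mm³
ΣAy_c = (55200.00)(115.00) + (-3895.00)(107.50) = 5929287.50 mm³
x_c = 6364982.50 / 51305.00 = 124.06 mm
y_c = 5929287.50 / 51305.00 = 115.57 mm

x_c = 124.06 mm, y_c = 115.57 mm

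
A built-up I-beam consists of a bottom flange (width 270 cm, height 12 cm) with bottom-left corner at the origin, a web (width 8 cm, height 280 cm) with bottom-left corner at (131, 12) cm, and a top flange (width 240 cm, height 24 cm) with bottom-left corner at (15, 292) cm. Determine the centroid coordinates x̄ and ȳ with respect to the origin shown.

bottom flange: A = 270 × 12 = 3240.00, centroid at (135.00, 6.00).
web: A = 8 × 280 = 2240.00, centroid at (135.00, 152.00).
top flange: A = 240 × 24 = 5760.00, centroid at (135.00, 304.00).
ΣA = 11240.00 cm², ΣAx̄ = 1517400.00 cm³, ΣAȳ = 2110960.00 cm³.
x̄ = 1517400.00/11240.00 = 135.00 cm; ȳ = 2110960.00/11240.00 = 187.81 cm.

x̄ = 135.00 cm, ȳ = 187.81 cm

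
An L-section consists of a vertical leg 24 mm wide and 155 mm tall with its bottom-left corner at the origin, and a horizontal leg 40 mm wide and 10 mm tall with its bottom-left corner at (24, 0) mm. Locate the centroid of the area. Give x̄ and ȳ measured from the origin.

Part | A | x̄ᵢ | ȳᵢ | A·x̄ᵢ | A·ȳᵢ
vertical leg | 3720.00 | 12.00 | 77.50 | 44640.00 | 288300.00
horizontal leg | 400.00 | 44.00 | 5.00 | 17600.00 | 2000.00
Σ | 4120.00 |  |  | 62240.00 | 290300.00
x̄ = 62240.00 / 4120.00 = 15.11 mm
ȳ = 290300.00 / 4120.00 = 70.46 mm

x̄ = 15.11 mm, ȳ = 70.46 mm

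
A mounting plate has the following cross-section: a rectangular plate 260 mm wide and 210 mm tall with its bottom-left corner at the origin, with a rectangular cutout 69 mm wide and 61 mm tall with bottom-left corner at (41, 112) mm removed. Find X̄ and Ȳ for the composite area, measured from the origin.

plate: A = 260 × 210 = 54600.00, centroid at (130.00, 105.00).
hole: A = −(69 × 61) = -4209.00, centroid at (75.50, 142.50).
ΣA = 50391.00 mm²
ΣAX̄ = (54600.00)(130.00) + (-4209.00)(75.50) = 6780220.50 mm³
ΣAȲ = (54600.00)(105.00) + (-4209.00)(142.50) = 5133217.50 mm³
X̄ = 6780220.50 / 50391.00 = 134.55 mm
Ȳ = 5133217.50 / 50391.00 = 101.87 mm

X̄ = 134.55 mm, Ȳ = 101.87 mm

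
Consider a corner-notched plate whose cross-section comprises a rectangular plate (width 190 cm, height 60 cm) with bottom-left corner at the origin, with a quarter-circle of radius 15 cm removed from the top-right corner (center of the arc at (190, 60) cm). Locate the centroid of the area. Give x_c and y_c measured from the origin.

x_c = 93.60 cm, y_c = 29.63 cm

plate: A = 190 × 60 = 11400.00, centroid at (95.00, 30.00).
removed quarter-circle: A = −¼π·15² = -176.71, centroid at (183.63, 53.63).
ΣA = 11223.29 cm²
ΣAx_c = (11400.00)(95.00) + (-176.71)(183.63) = 1050549.23 cm³
ΣAy_c = (11400.00)(30.00) + (-176.71)(53.63) = 332522.12 cm³
x_c = 1050549.23 / 11223.29 = 93.60 cm
y_c = 332522.12 / 11223.29 = 29.63 cm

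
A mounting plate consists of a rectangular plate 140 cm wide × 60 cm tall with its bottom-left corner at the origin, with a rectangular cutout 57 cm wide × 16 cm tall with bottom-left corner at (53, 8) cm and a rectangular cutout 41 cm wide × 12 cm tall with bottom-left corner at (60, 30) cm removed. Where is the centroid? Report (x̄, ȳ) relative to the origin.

x̄ = 67.76 cm, ȳ = 31.40 cm

plate: A = 140 × 60 = 8400.00, centroid at (70.00, 30.00).
hole 1: A = −(57 × 16) = -912.00, centroid at (81.50, 16.00).
hole 2: A = −(41 × 12) = -492.00, centroid at (80.50, 36.00).
ΣA = 6996.00 cm²
ΣAx̄ = (8400.00)(70.00) + (-912.00)(81.50) + (-492.00)(80.50) = 474066.00 cm³
ΣAȳ = (8400.00)(30.00) + (-912.00)(16.00) + (-492.00)(36.00) = 219696.00 cm³
x̄ = 474066.00 / 6996.00 = 67.76 cm
ȳ = 219696.00 / 6996.00 = 31.40 cm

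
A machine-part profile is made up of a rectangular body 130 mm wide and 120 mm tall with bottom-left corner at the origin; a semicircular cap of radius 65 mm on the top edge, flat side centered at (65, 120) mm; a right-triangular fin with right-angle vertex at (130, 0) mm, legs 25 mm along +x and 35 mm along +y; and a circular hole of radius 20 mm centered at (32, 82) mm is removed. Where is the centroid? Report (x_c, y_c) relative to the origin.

rectangular body: A = 130 × 120 = 15600.00, centroid at (65.00, 60.00).
semicircular top: A = ½π·65² = 6636.61, centroid at (65.00, 147.59).
triangular fin: A = ½·25·35 = 437.50, centroid at (138.33, 11.67).
hole: A = −π·20² = -1256.64, centroid at (32.00, 82.00).
ΣA = 21417.48 mm², ΣAx_c = 1465688.39 mm³, ΣAy_c = 1817537.00 mm³.
x_c = 1465688.39/21417.48 = 68.43 mm; y_c = 1817537.00/21417.48 = 84.86 mm.

x_c = 68.43 mm, y_c = 84.86 mm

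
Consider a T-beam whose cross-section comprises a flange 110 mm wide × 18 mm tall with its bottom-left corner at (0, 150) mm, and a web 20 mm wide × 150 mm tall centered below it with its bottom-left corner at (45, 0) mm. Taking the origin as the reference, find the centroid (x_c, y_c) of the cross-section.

x_c = 55.00 mm, y_c = 108.40 mm

Part | A | x̄ᵢ | ȳᵢ | A·x̄ᵢ | A·ȳᵢ
web | 3000.00 | 55.00 | 75.00 | 165000.00 | 225000.00
flange | 1980.00 | 55.00 | 159.00 | 108900.00 | 314820.00
Σ | 4980.00 |  |  | 273900.00 | 539820.00
x_c = 273900.00 / 4980.00 = 55.00 mm
y_c = 539820.00 / 4980.00 = 108.40 mm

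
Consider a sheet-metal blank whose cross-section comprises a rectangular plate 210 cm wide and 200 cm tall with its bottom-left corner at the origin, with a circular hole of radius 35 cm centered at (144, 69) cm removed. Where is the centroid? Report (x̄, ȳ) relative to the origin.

x̄ = 101.07 cm, ȳ = 103.13 cm

plate: A = 210 × 200 = 42000.00, centroid at (105.00, 100.00).
hole: A = −π·35² = -3848.45, centroid at (144.00, 69.00).
ΣA = 38151.55 cm²
ΣAx̄ = (42000.00)(105.00) + (-3848.45)(144.00) = 3855823.06 cm³
ΣAȳ = (42000.00)(100.00) + (-3848.45)(69.00) = 3934456.88 cm³
x̄ = 3855823.06 / 38151.55 = 101.07 cm
ȳ = 3934456.88 / 38151.55 = 103.13 cm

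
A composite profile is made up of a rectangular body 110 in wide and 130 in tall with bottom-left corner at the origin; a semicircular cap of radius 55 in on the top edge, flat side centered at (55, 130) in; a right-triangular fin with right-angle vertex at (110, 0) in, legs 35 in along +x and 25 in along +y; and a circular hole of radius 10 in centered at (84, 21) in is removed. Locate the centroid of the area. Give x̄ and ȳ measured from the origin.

Part | A | x̄ᵢ | ȳᵢ | A·x̄ᵢ | A·ȳᵢ
rectangular body | 14300.00 | 55.00 | 65.00 | 786500.00 | 929500.00
semicircular top | 4751.66 | 55.00 | 153.34 | 261341.24 | 728632.32
triangular fin | 437.50 | 121.67 | 8.33 | 53229.17 | 3645.83
hole | -314.16 | 84.00 | 21.00 | -26389.38 | -6597.34
Σ | 19175.00 |  |  | 1074681.03 | 1655180.81
x̄ = 1074681.03 / 19175.00 = 56.05 in
ȳ = 1655180.81 / 19175.00 = 86.32 in

x̄ = 56.05 in, ȳ = 86.32 in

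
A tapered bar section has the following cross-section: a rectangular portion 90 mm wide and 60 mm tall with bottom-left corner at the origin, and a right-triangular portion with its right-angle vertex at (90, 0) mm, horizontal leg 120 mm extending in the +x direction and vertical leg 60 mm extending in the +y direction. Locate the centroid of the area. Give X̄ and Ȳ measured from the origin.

rectangular portion: A = 90 × 60 = 5400.00, centroid at (45.00, 30.00).
triangular portion: A = ½·120·60 = 3600.00, centroid at (130.00, 20.00).
ΣA = 9000.00 mm²
ΣAX̄ = (5400.00)(45.00) + (3600.00)(130.00) = 711000.00 mm³
ΣAȲ = (5400.00)(30.00) + (3600.00)(20.00) = 234000.00 mm³
X̄ = 711000.00 / 9000.00 = 79.00 mm
Ȳ = 234000.00 / 9000.00 = 26.00 mm

X̄ = 79.00 mm, Ȳ = 26.00 mm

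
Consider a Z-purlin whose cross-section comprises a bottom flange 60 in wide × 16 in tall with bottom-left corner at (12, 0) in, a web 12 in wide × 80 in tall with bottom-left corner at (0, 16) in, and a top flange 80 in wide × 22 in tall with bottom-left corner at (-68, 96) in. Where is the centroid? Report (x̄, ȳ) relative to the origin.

bottom flange: A = 60 × 16 = 960.00, centroid at (42.00, 8.00).
web: A = 12 × 80 = 960.00, centroid at (6.00, 56.00).
top flange: A = 80 × 22 = 1760.00, centroid at (-28.00, 107.00).
ΣA = 3680.00 in², ΣAx̄ = -3200.00 in³, ΣAȳ = 249760.00 in³.
x̄ = -3200.00/3680.00 = -0.87 in; ȳ = 249760.00/3680.00 = 67.87 in.

x̄ = -0.87 in, ȳ = 67.87 in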